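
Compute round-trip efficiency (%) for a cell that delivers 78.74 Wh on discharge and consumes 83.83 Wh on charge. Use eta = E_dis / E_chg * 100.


eta_e = E_dis / E_chg * 100 = 78.74 / 83.83 * 100 = 93.93%

93.93%


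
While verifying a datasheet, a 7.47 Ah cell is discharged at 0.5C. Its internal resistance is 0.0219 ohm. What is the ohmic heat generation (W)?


Step 1: I = C_rate * capacity = 0.5 * 7.47 = 3.735 A
Step 2: Q = I^2 * R = 3.735^2 * 0.0219 = 13.95 * 0.0219 = 0.3055 W

0.3055 W


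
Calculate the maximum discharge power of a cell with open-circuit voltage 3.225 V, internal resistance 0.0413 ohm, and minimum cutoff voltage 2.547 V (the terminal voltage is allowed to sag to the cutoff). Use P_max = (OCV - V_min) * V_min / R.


P_max = (OCV - V_min) * V_min / R = (3.225 - 2.547) * 2.547 / 0.0413 = 0.678 * 2.547 / 0.0413 = 41.81 W

41.81 W


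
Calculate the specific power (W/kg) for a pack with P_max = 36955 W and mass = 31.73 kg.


Specific power = 36955 W / 31.73 kg = 1165 W/kg

1165 W/kg


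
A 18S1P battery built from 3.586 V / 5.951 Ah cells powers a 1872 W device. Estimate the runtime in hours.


Step 1: E_pack = Ns * V_cell * Np * C_cell = 18 * 3.586 * 1 * 5.951 = 384.13 Wh
Step 2: t = E_pack / P = 384.13 / 1872 = 0.2052 hr

0.2052 hr


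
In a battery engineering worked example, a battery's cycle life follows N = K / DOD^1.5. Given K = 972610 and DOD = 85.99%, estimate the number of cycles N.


DOD^1.5 = 797.39
N = K / DOD^1.5 = 972610 / 797.39 = 1220

1220 cycles


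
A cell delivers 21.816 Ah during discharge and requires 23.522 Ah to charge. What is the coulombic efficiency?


Coulombic efficiency = 21.816/23.522 * 100% = 92.75%

92.75%


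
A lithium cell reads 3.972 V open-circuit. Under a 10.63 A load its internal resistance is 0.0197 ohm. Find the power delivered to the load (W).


Step 1: V_terminal = OCV - I*R = 3.972 - 10.63 * 0.0197 = 3.7626 V
Step 2: P_out = V_terminal * I = 3.7626 * 10.63 = 40.00 W

40.00 W


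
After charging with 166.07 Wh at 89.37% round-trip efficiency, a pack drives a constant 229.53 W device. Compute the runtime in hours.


Step 1: E_discharge = eta/100 * E_charge = 89.37/100 * 166.07 = 148.42 Wh
Step 2: t = E_discharge / P = 148.42 / 229.53 = 0.6466 hr

0.6466 hr


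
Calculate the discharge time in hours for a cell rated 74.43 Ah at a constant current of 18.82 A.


Runtime = 74.43 Ah / 18.82 A = 3.955 hr

3.955 hr


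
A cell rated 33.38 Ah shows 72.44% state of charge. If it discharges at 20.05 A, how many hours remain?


Step 1: remaining = SOC/100 * C_total = 72.44/100 * 33.38 = 24.18 Ah
Step 2: t = remaining / I = 24.18 / 20.05 = 1.206 hr

1.206 hr


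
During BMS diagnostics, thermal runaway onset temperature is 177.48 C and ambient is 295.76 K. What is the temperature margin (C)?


Convert: T_ambient = 295.76 K = 22.61 C
margin = 177.48 - 22.61 = 154.87 C

154.87 C


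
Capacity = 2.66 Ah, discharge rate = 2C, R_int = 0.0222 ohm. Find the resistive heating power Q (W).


Step 1: I = C_rate * capacity = 2 * 2.66 = 5.32 A
Step 2: Q = I^2 * R = 5.32^2 * 0.0222 = 28.302 * 0.0222 = 0.6283 W

0.6283 W


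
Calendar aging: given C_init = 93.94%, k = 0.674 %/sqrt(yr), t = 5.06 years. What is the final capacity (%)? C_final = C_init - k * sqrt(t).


sqrt(t) = sqrt(5.06) = 2.2494
C_final = 93.94 - 0.674 * 2.2494 = 92.42%

92.42%


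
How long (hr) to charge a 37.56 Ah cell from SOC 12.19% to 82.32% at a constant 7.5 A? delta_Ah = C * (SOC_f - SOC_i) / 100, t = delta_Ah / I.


delta_Ah = 37.56 * (82.32 - 12.19) / 100 = 26.341 Ah
t = delta_Ah / I = 26.341 / 7.5 = 3.512 hr

3.512 hr


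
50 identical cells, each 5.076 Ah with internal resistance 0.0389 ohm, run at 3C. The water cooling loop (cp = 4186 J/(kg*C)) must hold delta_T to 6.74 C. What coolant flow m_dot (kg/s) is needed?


Step 1: I = 3 * 5.076 = 15.228 A
Step 2: Q_cell = I^2 * R = 15.228^2 * 0.0389 = 9.0206 W
Step 3: Q_total = 50 * 9.0206 = 451.03 W
Step 4: m_dot = Q_total / (cp * dT) = 451.03 / (4186 * 6.74) = 0.01599 kg/s

0.01599 kg/s


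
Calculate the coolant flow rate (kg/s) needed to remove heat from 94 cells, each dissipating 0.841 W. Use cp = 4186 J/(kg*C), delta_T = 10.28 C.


Q_total = 94 * 0.841 = 79.054 W
m_dot = Q_total / (cp * dT) = 79.054 / (4186 * 10.28) = 0.001837 kg/s

0.001837 kg/s


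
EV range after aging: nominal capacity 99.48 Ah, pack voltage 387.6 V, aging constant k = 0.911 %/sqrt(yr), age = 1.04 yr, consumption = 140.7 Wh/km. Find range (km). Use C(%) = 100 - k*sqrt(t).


Step 1: capacity retention = 100 - 0.911 * sqrt(1.04) = 100 - 0.911 * 1.0198 = 99.071%
Step 2: C_now = 99.48 * 99.071/100 = 98.556 Ah
Step 3: E_pack = V * C_now = 387.6 * 98.556 = 38200 Wh
Step 4: range = E_pack / consumption = 38200 / 140.7 = 271.5 km

271.5 km


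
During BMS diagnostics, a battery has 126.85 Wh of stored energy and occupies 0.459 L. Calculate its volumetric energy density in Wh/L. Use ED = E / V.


ED = E / V = 126.85 / 0.459 = 276.4 Wh/L

276.4 Wh/L


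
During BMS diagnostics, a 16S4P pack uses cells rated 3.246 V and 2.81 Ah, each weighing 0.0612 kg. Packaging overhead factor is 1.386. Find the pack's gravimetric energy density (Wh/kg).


Step 1: V_pack = 16 * 3.246 = 51.936 V
Step 2: C_pack = 4 * 2.81 = 11.24 Ah
Step 3: E_pack = V_pack * C_pack = 51.936 * 11.24 = 583.76 Wh
Step 4: m_pack = 16 * 4 * 0.0612 * 1.386 = 5.4287 kg
Step 5: ED = E_pack / m_pack = 583.76 / 5.4287 = 107.5 Wh/kg

107.5 Wh/kg


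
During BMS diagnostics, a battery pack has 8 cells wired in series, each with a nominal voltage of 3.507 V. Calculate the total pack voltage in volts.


Series voltages add: 8 * 3.507 V = 28.056 V

28.056 V


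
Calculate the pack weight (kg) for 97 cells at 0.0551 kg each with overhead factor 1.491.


m_pack = n * m_cell * overhead = 97 * 0.0551 * 1.491 = 7.969 kg

7.969 kg


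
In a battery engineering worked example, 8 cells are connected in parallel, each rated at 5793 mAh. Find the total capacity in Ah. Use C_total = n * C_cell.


Convert: C_cell = 5793 mAh = 5.793 Ah
C_total = 8 * 5.793 = 46.344 Ah

46.344 Ah


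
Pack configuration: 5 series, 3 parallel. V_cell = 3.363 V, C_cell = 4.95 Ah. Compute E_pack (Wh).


E = Ns * Vcell * Np * Ccell = 5 * 3.363 * 3 * 4.95 = 249.7 Wh

249.7 Wh


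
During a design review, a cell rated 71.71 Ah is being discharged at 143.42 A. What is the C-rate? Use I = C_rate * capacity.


C_rate = I / capacity = 143.42 / 71.71 = 2C

2C


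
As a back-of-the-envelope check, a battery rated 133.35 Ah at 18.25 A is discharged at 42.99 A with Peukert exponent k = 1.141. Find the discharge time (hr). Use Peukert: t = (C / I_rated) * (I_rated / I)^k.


Step 1: t_rated = C / I_rated = 133.35 / 18.25 = 7.3068 hr
Step 2: ratio = 18.25 / 42.99 = 0.42452
Step 3: ratio^k = 0.42452^1.141 = 0.37621
Step 4: t = t_rated * ratio^k = 7.3068 * 0.37621 = 2.749 hr

2.749 hr


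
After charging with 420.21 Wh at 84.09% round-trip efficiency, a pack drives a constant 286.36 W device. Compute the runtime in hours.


Step 1: E_discharge = eta/100 * E_charge = 84.09/100 * 420.21 = 353.35 Wh
Step 2: t = E_discharge / P = 353.35 / 286.36 = 1.234 hr

1.234 hr


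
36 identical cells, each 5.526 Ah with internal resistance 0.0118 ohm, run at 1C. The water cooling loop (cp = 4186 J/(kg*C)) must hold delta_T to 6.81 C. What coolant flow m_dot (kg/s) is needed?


Step 1: I = 1 * 5.526 = 5.526 A
Step 2: Q_cell = I^2 * R = 5.526^2 * 0.0118 = 0.36033 W
Step 3: Q_total = 36 * 0.36033 = 12.972 W
Step 4: m_dot = Q_total / (cp * dT) = 12.972 / (4186 * 6.81) = 4.551e-04 kg/s

4.551e-04 kg/s


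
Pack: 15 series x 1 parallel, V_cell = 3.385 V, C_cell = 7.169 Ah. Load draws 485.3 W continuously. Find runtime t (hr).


Step 1: E_pack = Ns * V_cell * Np * C_cell = 15 * 3.385 * 1 * 7.169 = 364.01 Wh
Step 2: t = E_pack / P = 364.01 / 485.3 = 0.7501 hr

0.7501 hr


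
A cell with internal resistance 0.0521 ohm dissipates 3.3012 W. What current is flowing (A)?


I = sqrt(Q / R) = sqrt(3.3012 / 0.0521) = sqrt(63.363) = 7.960 A

7.960 A


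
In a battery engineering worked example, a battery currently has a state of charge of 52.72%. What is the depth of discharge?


DOD = 100 - SOC = 100 - 52.72 = 47.28%

47.28%


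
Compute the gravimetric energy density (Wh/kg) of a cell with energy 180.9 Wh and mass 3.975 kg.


ED = E / m = 180.9 / 3.975 = 45.51 Wh/kg

45.51 Wh/kg


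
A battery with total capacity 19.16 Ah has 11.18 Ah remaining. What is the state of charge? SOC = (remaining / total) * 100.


SOC = (remaining / total) * 100 = (11.18 / 19.16) * 100 = 58.35%

58.35%


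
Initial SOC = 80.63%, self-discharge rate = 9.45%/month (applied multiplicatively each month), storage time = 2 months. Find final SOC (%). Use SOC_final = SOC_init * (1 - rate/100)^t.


decay = (1 - 9.45/100)^2 = 0.81993
SOC_final = 80.63 * 0.81993 = 66.11%

66.11%


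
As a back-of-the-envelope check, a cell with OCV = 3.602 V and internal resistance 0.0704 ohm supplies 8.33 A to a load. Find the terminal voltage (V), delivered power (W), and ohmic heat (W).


Step 1: V_terminal = OCV - I*R = 3.602 - 8.33 * 0.0704 = 3.0156 V
Step 2: P_out = V_terminal * I = 3.0156 * 8.33 = 25.12 W
Step 3: Q = I^2 * R = 8.33^2 * 0.0704 = 4.885 W

V=3.0156 V, P=25.12 W, Q=4.885 W


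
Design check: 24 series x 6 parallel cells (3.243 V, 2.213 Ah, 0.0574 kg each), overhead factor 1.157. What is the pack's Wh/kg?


Step 1: V_pack = 24 * 3.243 = 77.832 V
Step 2: C_pack = 6 * 2.213 = 13.278 Ah
Step 3: E_pack = V_pack * C_pack = 77.832 * 13.278 = 1033.5 Wh
Step 4: m_pack = 24 * 6 * 0.0574 * 1.157 = 9.5633 kg
Step 5: ED = E_pack / m_pack = 1033.5 / 9.5633 = 108.1 Wh/kg

108.1 Wh/kg


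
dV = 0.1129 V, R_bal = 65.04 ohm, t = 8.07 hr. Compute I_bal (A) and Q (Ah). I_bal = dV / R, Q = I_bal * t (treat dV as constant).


I_bal = dV / R = 0.1129 / 65.04 = 0.0017359 A
Q = I_bal * t = 0.0017359 * 8.07 = 0.01401 Ah

I=0.0017359 A, Q=0.01401 Ah


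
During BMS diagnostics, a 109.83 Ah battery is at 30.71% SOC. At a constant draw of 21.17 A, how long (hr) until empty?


Step 1: remaining = SOC/100 * C_total = 30.71/100 * 109.83 = 33.729 Ah
Step 2: t = remaining / I = 33.729 / 21.17 = 1.593 hr

1.593 hr


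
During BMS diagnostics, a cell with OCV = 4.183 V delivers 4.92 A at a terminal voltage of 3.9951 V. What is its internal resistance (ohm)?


R = (OCV - V) / I = (4.183 - 3.9951) / 4.92 = 0.03819 ohm

0.03819 ohm


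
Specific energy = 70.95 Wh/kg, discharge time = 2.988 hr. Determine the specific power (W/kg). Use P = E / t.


P_specific = E / t = 70.95 / 2.988 = 23.74 W/kg

23.74 W/kg


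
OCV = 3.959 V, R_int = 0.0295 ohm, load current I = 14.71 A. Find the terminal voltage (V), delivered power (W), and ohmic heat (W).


Step 1: V_terminal = OCV - I*R = 3.959 - 14.71 * 0.0295 = 3.5251 V
Step 2: P_out = V_terminal * I = 3.5251 * 14.71 = 51.85 W
Step 3: Q = I^2 * R = 14.71^2 * 0.0295 = 6.383 W

V=3.5251 V, P=51.85 W, Q=6.383 W


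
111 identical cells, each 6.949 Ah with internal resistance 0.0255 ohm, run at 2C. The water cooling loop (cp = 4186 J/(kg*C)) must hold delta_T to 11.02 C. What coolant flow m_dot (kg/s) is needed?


Step 1: I = 2 * 6.949 = 13.898 A
Step 2: Q_cell = I^2 * R = 13.898^2 * 0.0255 = 4.9254 W
Step 3: Q_total = 111 * 4.9254 = 546.72 W
Step 4: m_dot = Q_total / (cp * dT) = 546.72 / (4186 * 11.02) = 0.01185 kg/s

0.01185 kg/s


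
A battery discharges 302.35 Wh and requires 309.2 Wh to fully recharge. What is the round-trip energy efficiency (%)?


eta_e = E_dis / E_chg * 100 = 302.35 / 309.2 * 100 = 97.78%

97.78%


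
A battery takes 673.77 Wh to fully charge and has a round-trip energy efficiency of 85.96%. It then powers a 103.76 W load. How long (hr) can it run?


Step 1: E_discharge = eta/100 * E_charge = 85.96/100 * 673.77 = 579.17 Wh
Step 2: t = E_discharge / P = 579.17 / 103.76 = 5.582 hr

5.582 hr


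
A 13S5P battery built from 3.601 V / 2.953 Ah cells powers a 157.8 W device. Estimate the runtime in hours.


Step 1: E_pack = Ns * V_cell * Np * C_cell = 13 * 3.601 * 5 * 2.953 = 691.19 Wh
Step 2: t = E_pack / P = 691.19 / 157.8 = 4.380 hr

4.380 hr


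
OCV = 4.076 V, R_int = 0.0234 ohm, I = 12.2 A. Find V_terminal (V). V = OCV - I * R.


IR drop = 12.2 * 0.0234 = 0.28548 V
V = 4.076 - 0.28548 = 3.791 V

3.791 V


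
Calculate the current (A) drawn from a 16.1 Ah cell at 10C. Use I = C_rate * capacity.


At 10C: I = 10 * 16.1 Ah = 161 A

161 A


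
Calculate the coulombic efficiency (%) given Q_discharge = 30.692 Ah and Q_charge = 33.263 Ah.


eta_c = Q_dis / Q_chg * 100 = 30.692 / 33.263 * 100 = 92.27%

92.27%


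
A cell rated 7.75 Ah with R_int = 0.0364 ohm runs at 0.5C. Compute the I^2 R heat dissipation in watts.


Step 1: I = C_rate * capacity = 0.5 * 7.75 = 3.875 A
Step 2: Q = I^2 * R = 3.875^2 * 0.0364 = 15.016 * 0.0364 = 0.5466 W

0.5466 W


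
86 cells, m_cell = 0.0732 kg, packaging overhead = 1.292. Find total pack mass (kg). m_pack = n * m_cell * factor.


m_pack = n * m_cell * overhead = 86 * 0.0732 * 1.292 = 8.133 kg

8.133 kg


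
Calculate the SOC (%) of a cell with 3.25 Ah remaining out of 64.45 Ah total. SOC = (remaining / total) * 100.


SOC% = 3.25 / 64.45 * 100 = 5.043%

5.043%


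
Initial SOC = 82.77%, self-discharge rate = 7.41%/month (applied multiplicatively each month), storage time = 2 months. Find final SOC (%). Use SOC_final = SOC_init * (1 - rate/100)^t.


decay = (1 - 7.41/100)^2 = 0.85729
SOC_final = 82.77 * 0.85729 = 70.96%

70.96%


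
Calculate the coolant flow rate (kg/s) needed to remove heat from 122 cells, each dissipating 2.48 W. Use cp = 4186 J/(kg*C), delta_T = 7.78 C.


Q_total = 122 * 2.48 = 302.56 W
m_dot = Q_total / (cp * dT) = 302.56 / (4186 * 7.78) = 0.009290 kg/s

0.009290 kg/s


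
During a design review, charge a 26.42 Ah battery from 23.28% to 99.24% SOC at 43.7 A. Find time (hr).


delta_Ah = 26.42 * (99.24 - 23.28) / 100 = 20.069 Ah
t = delta_Ah / I = 20.069 / 43.7 = 0.4592 hr

0.4592 hr


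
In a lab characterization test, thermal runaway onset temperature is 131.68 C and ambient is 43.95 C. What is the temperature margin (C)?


Safety margin = 131.68 C - 43.95 C = 87.73 C

87.73 C


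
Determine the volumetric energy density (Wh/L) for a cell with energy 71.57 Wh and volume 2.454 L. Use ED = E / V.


Volumetric ED = 71.57 Wh / 2.454 L = 29.16 Wh/L

29.16 Wh/L


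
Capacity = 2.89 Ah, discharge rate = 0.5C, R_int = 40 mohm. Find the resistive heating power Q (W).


Convert: R = 40 mohm = 0.04 ohm
Step 1: I = C_rate * capacity = 0.5 * 2.89 = 1.445 A
Step 2: Q = I^2 * R = 1.445^2 * 0.04 = 2.088 * 0.04 = 0.08352 W

0.08352 W


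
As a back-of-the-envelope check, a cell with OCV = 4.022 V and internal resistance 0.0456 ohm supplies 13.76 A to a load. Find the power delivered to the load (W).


Step 1: V_terminal = OCV - I*R = 4.022 - 13.76 * 0.0456 = 3.3945 V
Step 2: P_out = V_terminal * I = 3.3945 * 13.76 = 46.71 W

46.71 W


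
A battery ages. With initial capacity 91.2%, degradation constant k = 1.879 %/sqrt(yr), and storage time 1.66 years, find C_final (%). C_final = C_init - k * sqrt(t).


Step 1: sqrt(1.66 yr) = 1.2884
Step 2: drop = 1.879 * 1.2884 = 2.4209
Step 3: C_final = 91.2 - 2.4209 = 88.78%

88.78%


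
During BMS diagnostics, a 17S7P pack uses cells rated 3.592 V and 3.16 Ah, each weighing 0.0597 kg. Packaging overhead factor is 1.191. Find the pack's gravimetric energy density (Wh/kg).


Step 1: V_pack = 17 * 3.592 = 61.064 V
Step 2: C_pack = 7 * 3.16 = 22.12 Ah
Step 3: E_pack = V_pack * C_pack = 61.064 * 22.12 = 1350.7 Wh
Step 4: m_pack = 17 * 7 * 0.0597 * 1.191 = 8.4612 kg
Step 5: ED = E_pack / m_pack = 1350.7 / 8.4612 = 159.6 Wh/kg

159.6 Wh/kg


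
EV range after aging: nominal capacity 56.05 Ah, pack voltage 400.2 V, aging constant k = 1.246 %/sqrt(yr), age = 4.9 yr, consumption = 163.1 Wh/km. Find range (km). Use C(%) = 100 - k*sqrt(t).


Step 1: capacity retention = 100 - 1.246 * sqrt(4.9) = 100 - 1.246 * 2.2136 = 97.242%
Step 2: C_now = 56.05 * 97.242/100 = 54.504 Ah
Step 3: E_pack = V * C_now = 400.2 * 54.504 = 21813 Wh
Step 4: range = E_pack / consumption = 21813 / 163.1 = 133.7 km

133.7 km


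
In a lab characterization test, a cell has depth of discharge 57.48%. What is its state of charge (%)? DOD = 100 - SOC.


SOC = 100 - DOD = 100 - 57.48 = 42.52%

42.52%


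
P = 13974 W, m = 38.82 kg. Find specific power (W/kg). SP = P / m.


SP = P / m = 13974 / 38.82 = 360.0 W/kg

360.0 W/kg


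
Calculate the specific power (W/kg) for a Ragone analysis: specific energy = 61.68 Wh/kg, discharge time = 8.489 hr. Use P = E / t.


Specific power = 61.68 Wh/kg / 8.489 hr = 7.266 W/kg

7.266 W/kg


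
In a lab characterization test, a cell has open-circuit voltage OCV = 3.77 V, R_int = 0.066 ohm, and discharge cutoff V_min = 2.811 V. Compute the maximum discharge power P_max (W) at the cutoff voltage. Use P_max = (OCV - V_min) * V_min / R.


dV = OCV - V_min = 0.959 V (so I_max = dV / R)
P_max = dV * V_min / R = 0.959 * 2.811 / 0.066 = 40.84 W

40.84 W


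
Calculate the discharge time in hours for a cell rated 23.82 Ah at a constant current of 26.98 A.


Runtime = 23.82 Ah / 26.98 A = 0.8829 hr

0.8829 hr


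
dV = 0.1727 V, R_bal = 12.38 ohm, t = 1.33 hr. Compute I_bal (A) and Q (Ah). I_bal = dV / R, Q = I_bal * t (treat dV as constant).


I_bal = dV / R = 0.1727 / 12.38 = 0.01395 A
Q = I_bal * t = 0.01395 * 1.33 = 0.01855 Ah

I=0.01395 A, Q=0.01855 Ah


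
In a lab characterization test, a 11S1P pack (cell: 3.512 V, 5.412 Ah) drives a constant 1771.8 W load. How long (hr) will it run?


Step 1: E_pack = Ns * V_cell * Np * C_cell = 11 * 3.512 * 1 * 5.412 = 209.08 Wh
Step 2: t = E_pack / P = 209.08 / 1771.8 = 0.1180 hr

0.1180 hr


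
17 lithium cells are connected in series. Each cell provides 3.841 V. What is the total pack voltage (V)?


With 17 cells in series at 3.841 V each, V_pack = 65.297 V

65.297 V


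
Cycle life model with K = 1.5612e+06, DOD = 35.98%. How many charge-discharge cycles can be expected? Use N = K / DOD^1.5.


Step 1: DOD^1.5 = 35.98^1.5 = 215.82
Step 2: N = 1.5612e+06 / 215.82 = 7234 cycles

7234 cycles


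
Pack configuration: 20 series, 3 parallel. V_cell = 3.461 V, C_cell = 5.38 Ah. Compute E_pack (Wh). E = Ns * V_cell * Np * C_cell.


E = Ns * Vcell * Np * Ccell = 20 * 3.461 * 3 * 5.38 = 1117 Wh

1117 Wh


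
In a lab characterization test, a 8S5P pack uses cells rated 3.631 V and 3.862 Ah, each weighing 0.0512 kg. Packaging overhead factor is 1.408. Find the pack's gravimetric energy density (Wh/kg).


Step 1: V_pack = 8 * 3.631 = 29.048 V
Step 2: C_pack = 5 * 3.862 = 19.31 Ah
Step 3: E_pack = V_pack * C_pack = 29.048 * 19.31 = 560.92 Wh
Step 4: m_pack = 8 * 5 * 0.0512 * 1.408 = 2.8836 kg
Step 5: ED = E_pack / m_pack = 560.92 / 2.8836 = 194.5 Wh/kg

194.5 Wh/kg


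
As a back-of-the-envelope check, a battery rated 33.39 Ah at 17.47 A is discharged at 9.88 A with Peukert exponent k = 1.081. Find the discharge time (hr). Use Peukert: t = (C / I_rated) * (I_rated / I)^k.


t_rated = C / I_rated = 33.39 / 17.47 = 1.9113 hr
(I_rated/I)^k = (1.7682)^1.081 = 1.8517
t = t_rated * (I_rated/I)^k = 1.9113 * 1.8517 = 3.539 hr

3.539 hr


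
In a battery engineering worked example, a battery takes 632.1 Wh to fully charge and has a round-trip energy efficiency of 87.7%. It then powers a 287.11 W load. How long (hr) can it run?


Step 1: E_discharge = eta/100 * E_charge = 87.7/100 * 632.1 = 554.35 Wh
Step 2: t = E_discharge / P = 554.35 / 287.11 = 1.931 hr

1.931 hr


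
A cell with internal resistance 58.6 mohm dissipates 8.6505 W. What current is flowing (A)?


Convert: R = 58.6 mohm = 0.0586 ohm
I = sqrt(Q / R) = sqrt(8.6505 / 0.0586) = sqrt(147.62) = 12.15 A

12.15 A


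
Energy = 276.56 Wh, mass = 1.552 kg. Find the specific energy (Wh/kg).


ED = E / m = 276.56 / 1.552 = 178.2 Wh/kg

178.2 Wh/kg


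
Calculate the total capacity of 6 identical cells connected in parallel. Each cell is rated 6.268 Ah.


C_total = 6 * 6.268 = 37.608 Ah

37.608 Ah


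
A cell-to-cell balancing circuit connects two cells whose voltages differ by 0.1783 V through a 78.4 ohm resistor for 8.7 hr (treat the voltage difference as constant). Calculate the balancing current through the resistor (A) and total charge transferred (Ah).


I_bal = dV / R = 0.1783 / 78.4 = 0.0022742 A
Q = I_bal * t = 0.0022742 * 8.7 = 0.01979 Ah

I=0.0022742 A, Q=0.01979 Ah


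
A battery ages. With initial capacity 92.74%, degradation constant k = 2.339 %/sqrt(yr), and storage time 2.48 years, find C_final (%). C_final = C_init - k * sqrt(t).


sqrt(t) = sqrt(2.48) = 1.5748
C_final = 92.74 - 2.339 * 1.5748 = 89.06%

89.06%


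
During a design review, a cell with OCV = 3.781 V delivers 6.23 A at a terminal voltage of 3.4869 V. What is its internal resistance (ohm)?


R = (OCV - V) / I = (3.781 - 3.4869) / 6.23 = 0.04721 ohm

0.04721 ohm


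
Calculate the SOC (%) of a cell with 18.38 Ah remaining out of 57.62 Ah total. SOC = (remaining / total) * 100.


SOC = (remaining / total) * 100 = (18.38 / 57.62) * 100 = 31.90%

31.90%


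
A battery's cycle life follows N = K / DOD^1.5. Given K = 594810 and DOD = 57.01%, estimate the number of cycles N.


DOD^1.5 = 430.45
N = K / DOD^1.5 = 594810 / 430.45 = 1382

1382 cycles


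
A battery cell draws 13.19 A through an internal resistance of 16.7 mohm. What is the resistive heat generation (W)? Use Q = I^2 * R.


Convert: R = 16.7 mohm = 0.0167 ohm
Q = I^2 * R = 13.19^2 * 0.0167 = 2.905 W

2.905 W


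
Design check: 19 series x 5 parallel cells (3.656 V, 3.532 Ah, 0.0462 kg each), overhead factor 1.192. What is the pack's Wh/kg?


Step 1: V_pack = 19 * 3.656 = 69.464 V
Step 2: C_pack = 5 * 3.532 = 17.66 Ah
Step 3: E_pack = V_pack * C_pack = 69.464 * 17.66 = 1226.7 Wh
Step 4: m_pack = 19 * 5 * 0.0462 * 1.192 = 5.2317 kg
Step 5: ED = E_pack / m_pack = 1226.7 / 5.2317 = 234.5 Wh/kg

234.5 Wh/kg


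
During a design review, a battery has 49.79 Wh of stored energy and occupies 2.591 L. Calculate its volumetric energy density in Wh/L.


Volumetric ED = 49.79 Wh / 2.591 L = 19.22 Wh/L

19.22 Wh/L


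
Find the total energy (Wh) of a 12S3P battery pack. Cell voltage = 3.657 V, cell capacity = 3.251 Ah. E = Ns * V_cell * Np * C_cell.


V_pack = 12 * 3.657 = 43.884 V
C_pack = 3 * 3.251 = 9.753 Ah
E = V_pack * C_pack = 43.884 * 9.753 = 428.0 Wh

428.0 Wh


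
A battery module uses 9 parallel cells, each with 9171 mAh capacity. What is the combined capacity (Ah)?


Convert: C_cell = 9171 mAh = 9.171 Ah
C_total = 9 * 9.171 = 82.539 Ah

82.539 Ah


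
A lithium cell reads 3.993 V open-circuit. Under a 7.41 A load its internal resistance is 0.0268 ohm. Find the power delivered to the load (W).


Step 1: V_terminal = OCV - I*R = 3.993 - 7.41 * 0.0268 = 3.7944 V
Step 2: P_out = V_terminal * I = 3.7944 * 7.41 = 28.12 W

28.12 W


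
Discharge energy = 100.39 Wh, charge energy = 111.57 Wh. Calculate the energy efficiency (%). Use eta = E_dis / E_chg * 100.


Round-trip efficiency = 100.39/111.57 * 100% = 89.98%

89.98%


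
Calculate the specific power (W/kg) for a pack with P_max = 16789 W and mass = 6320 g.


Convert: m = 6320 g = 6.32 kg
Specific power = 16789 W / 6.32 kg = 2656 W/kg

2656 W/kg


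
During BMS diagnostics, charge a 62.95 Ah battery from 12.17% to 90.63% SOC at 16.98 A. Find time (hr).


Step 1: dSOC = 90.63% - 12.17% = 78.46%
Step 2: delta_Ah = 62.95 * 78.46 / 100 = 49.391 Ah
Step 3: t = 49.391 / 16.98 = 2.909 hr

2.909 hr


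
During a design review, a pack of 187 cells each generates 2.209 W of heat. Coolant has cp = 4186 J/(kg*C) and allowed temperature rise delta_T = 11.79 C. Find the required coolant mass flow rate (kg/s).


Q_total = 187 * 2.209 = 413.08 W
m_dot = Q_total / (cp * dT) = 413.08 / (4186 * 11.79) = 0.008370 kg/s

0.008370 kg/s


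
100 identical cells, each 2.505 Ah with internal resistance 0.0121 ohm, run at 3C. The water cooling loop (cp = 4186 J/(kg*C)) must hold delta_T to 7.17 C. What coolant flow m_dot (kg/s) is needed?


Step 1: I = 3 * 2.505 = 7.515 A
Step 2: Q_cell = I^2 * R = 7.515^2 * 0.0121 = 0.68335 W
Step 3: Q_total = 100 * 0.68335 = 68.335 W
Step 4: m_dot = Q_total / (cp * dT) = 68.335 / (4186 * 7.17) = 0.002277 kg/s

0.002277 kg/s


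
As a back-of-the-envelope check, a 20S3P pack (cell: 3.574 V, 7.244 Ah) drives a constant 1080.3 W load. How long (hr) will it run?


Step 1: E_pack = Ns * V_cell * Np * C_cell = 20 * 3.574 * 3 * 7.244 = 1553.4 Wh
Step 2: t = E_pack / P = 1553.4 / 1080.3 = 1.438 hr

1.438 hr


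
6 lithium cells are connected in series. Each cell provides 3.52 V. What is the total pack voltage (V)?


Series voltages add: 6 * 3.52 V = 21.12 V

21.12 V


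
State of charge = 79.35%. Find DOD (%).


DOD = 100 - SOC = 100 - 79.35 = 20.65%

20.65%


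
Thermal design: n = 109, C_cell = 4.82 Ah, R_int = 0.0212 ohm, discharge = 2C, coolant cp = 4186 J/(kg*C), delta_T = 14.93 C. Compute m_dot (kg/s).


Step 1: I = 2 * 4.82 = 9.64 A
Step 2: Q_cell = I^2 * R = 9.64^2 * 0.0212 = 1.9701 W
Step 3: Q_total = 109 * 1.9701 = 214.74 W
Step 4: m_dot = Q_total / (cp * dT) = 214.74 / (4186 * 14.93) = 0.003436 kg/s

0.003436 kg/s


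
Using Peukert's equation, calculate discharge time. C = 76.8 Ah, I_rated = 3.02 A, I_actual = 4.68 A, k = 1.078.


t_rated = C / I_rated = 76.8 / 3.02 = 25.43 hr
(I_rated/I)^k = (0.6453)^1.078 = 0.62362
t = t_rated * (I_rated/I)^k = 25.43 * 0.62362 = 15.86 hr

15.86 hr


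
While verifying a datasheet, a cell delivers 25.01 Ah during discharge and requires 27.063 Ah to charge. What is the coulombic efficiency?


Coulombic efficiency = 25.01/27.063 * 100% = 92.41%

92.41%


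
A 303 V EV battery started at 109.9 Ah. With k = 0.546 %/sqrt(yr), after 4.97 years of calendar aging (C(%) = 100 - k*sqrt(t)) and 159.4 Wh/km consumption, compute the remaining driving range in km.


Step 1: capacity retention = 100 - 0.546 * sqrt(4.97) = 100 - 0.546 * 2.2293 = 98.783%
Step 2: C_now = 109.9 * 98.783/100 = 108.56 Ah
Step 3: E_pack = V * C_now = 303 * 108.56 = 32894 Wh
Step 4: range = E_pack / consumption = 32894 / 159.4 = 206.4 km

206.4 km


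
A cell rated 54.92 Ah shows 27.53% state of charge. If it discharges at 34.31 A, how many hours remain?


Step 1: remaining = SOC/100 * C_total = 27.53/100 * 54.92 = 15.119 Ah
Step 2: t = remaining / I = 15.119 / 34.31 = 0.4407 hr

0.4407 hr


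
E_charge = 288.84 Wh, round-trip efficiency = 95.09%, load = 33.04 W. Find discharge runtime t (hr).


Step 1: E_discharge = eta/100 * E_charge = 95.09/100 * 288.84 = 274.66 Wh
Step 2: t = E_discharge / P = 274.66 / 33.04 = 8.313 hr

8.313 hr


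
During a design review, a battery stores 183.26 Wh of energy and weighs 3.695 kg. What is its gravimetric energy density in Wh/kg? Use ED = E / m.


ED = E / m = 183.26 / 3.695 = 49.60 Wh/kg

49.60 Wh/kg


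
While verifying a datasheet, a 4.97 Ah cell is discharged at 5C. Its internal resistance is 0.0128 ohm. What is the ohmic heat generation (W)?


Step 1: I = C_rate * capacity = 5 * 4.97 = 24.85 A
Step 2: Q = I^2 * R = 24.85^2 * 0.0128 = 617.52 * 0.0128 = 7.904 W

7.904 W


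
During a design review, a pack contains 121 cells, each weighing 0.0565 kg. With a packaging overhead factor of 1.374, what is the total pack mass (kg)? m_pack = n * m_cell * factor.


m_pack = n * m_cell * overhead = 121 * 0.0565 * 1.374 = 9.393 kg

9.393 kg


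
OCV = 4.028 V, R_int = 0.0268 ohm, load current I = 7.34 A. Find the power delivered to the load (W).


Step 1: V_terminal = OCV - I*R = 4.028 - 7.34 * 0.0268 = 3.8313 V
Step 2: P_out = V_terminal * I = 3.8313 * 7.34 = 28.12 W

28.12 W


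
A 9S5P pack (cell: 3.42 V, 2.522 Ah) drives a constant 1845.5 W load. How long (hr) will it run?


Step 1: E_pack = Ns * V_cell * Np * C_cell = 9 * 3.42 * 5 * 2.522 = 388.14 Wh
Step 2: t = E_pack / P = 388.14 / 1845.5 = 0.2103 hr

0.2103 hr


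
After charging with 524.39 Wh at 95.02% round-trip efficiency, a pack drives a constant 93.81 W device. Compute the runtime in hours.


Step 1: E_discharge = eta/100 * E_charge = 95.02/100 * 524.39 = 498.28 Wh
Step 2: t = E_discharge / P = 498.28 / 93.81 = 5.312 hr

5.312 hr


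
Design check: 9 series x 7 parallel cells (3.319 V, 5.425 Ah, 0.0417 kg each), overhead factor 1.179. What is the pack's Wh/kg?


Step 1: V_pack = 9 * 3.319 = 29.871 V
Step 2: C_pack = 7 * 5.425 = 37.975 Ah
Step 3: E_pack = V_pack * C_pack = 29.871 * 37.975 = 1134.4 Wh
Step 4: m_pack = 9 * 7 * 0.0417 * 1.179 = 3.0974 kg
Step 5: ED = E_pack / m_pack = 1134.4 / 3.0974 = 366.2 Wh/kg

366.2 Wh/kg


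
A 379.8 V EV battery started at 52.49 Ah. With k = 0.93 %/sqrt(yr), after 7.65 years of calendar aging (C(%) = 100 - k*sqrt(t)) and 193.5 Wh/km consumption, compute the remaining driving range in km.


Step 1: capacity retention = 100 - 0.93 * sqrt(7.65) = 100 - 0.93 * 2.7659 = 97.428%
Step 2: C_now = 52.49 * 97.428/100 = 51.14 Ah
Step 3: E_pack = V * C_now = 379.8 * 51.14 = 19423 Wh
Step 4: range = E_pack / consumption = 19423 / 193.5 = 100.4 km

100.4 km


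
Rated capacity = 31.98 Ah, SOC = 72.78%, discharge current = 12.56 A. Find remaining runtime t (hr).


Step 1: remaining = SOC/100 * C_total = 72.78/100 * 31.98 = 23.275 Ah
Step 2: t = remaining / I = 23.275 / 12.56 = 1.853 hr

1.853 hr


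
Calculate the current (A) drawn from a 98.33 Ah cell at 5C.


At 5C: I = 5 * 98.33 Ah = 491.65 A

491.65 A


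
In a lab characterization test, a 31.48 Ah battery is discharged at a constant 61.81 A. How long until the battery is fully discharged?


t = capacity / current = 31.48 / 61.81 = 0.5093 hr

0.5093 hr


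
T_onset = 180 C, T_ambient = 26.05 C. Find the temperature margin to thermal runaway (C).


margin = T_onset - T_ambient = 180 - 26.05 = 153.95 C

153.95 C


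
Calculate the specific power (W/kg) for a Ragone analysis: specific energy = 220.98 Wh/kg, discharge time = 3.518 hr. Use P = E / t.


P_specific = E / t = 220.98 / 3.518 = 62.81 W/kg

62.81 W/kg


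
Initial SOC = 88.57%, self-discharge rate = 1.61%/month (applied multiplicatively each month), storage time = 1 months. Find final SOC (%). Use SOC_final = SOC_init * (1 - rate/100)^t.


decay = (1 - 1.61/100)^1 = 0.9839
SOC_final = 88.57 * 0.9839 = 87.14%

87.14%


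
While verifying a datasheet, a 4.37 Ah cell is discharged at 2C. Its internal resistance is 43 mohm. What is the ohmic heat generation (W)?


Convert: R = 43 mohm = 0.043 ohm
Step 1: I = C_rate * capacity = 2 * 4.37 = 8.74 A
Step 2: Q = I^2 * R = 8.74^2 * 0.043 = 76.388 * 0.043 = 3.285 W

3.285 W


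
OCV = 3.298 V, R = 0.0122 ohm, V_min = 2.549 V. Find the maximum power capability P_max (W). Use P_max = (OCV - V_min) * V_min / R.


dV = OCV - V_min = 0.749 V (so I_max = dV / R)
P_max = dV * V_min / R = 0.749 * 2.549 / 0.0122 = 156.5 W

156.5 W


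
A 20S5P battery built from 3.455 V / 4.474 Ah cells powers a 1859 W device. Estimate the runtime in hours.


Step 1: E_pack = Ns * V_cell * Np * C_cell = 20 * 3.455 * 5 * 4.474 = 1545.8 Wh
Step 2: t = E_pack / P = 1545.8 / 1859 = 0.8315 hr

0.8315 hr


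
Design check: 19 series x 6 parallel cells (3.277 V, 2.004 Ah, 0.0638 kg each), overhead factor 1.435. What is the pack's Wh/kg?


Step 1: V_pack = 19 * 3.277 = 62.263 V
Step 2: C_pack = 6 * 2.004 = 12.024 Ah
Step 3: E_pack = V_pack * C_pack = 62.263 * 12.024 = 748.65 Wh
Step 4: m_pack = 19 * 6 * 0.0638 * 1.435 = 10.437 kg
Step 5: ED = E_pack / m_pack = 748.65 / 10.437 = 71.73 Wh/kg

71.73 Wh/kg


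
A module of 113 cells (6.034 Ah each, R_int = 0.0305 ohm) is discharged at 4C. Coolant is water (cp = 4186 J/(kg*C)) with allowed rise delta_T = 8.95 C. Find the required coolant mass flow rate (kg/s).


Step 1: I = 4 * 6.034 = 24.136 A
Step 2: Q_cell = I^2 * R = 24.136^2 * 0.0305 = 17.768 W
Step 3: Q_total = 113 * 17.768 = 2007.8 W
Step 4: m_dot = Q_total / (cp * dT) = 2007.8 / (4186 * 8.95) = 0.05359 kg/s

0.05359 kg/s


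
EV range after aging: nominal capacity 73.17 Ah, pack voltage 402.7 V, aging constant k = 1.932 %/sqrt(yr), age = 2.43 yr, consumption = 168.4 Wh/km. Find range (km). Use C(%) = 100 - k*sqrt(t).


Step 1: capacity retention = 100 - 1.932 * sqrt(2.43) = 100 - 1.932 * 1.5588 = 96.988%
Step 2: C_now = 73.17 * 96.988/100 = 70.966 Ah
Step 3: E_pack = V * C_now = 402.7 * 70.966 = 28578 Wh
Step 4: range = E_pack / consumption = 28578 / 168.4 = 169.7 km

169.7 km


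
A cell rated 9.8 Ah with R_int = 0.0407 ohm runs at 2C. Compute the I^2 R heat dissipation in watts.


Step 1: I = C_rate * capacity = 2 * 9.8 = 19.6 A
Step 2: Q = I^2 * R = 19.6^2 * 0.0407 = 384.16 * 0.0407 = 15.64 W

15.64 W


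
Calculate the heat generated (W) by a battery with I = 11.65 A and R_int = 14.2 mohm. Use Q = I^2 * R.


Convert: R = 14.2 mohm = 0.0142 ohm
Q = I^2 * R = 11.65^2 * 0.0142 = 1.927 W

1.927 W


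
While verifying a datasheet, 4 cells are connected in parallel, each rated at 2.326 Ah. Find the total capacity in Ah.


C_total = 4 * 2.326 = 9.304 Ah

9.304 Ah


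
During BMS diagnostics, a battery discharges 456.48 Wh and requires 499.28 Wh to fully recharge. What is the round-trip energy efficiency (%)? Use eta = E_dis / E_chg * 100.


Round-trip efficiency = 456.48/499.28 * 100% = 91.43%

91.43%


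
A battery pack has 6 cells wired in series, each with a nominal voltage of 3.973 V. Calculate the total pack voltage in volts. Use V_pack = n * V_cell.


V_pack = n * V_cell = 6 * 3.973 = 23.838 V

23.838 V


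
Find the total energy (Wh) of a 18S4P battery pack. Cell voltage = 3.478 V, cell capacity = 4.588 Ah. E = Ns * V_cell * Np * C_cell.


E = Ns * Vcell * Np * Ccell = 18 * 3.478 * 4 * 4.588 = 1149 Wh

1149 Wh


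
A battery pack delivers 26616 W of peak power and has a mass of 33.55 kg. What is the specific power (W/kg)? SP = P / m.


SP = P / m = 26616 / 33.55 = 793.3 W/kg

793.3 W/kg


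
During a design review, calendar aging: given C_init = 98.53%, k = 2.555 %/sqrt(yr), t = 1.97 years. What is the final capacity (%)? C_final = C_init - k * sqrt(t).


Step 1: sqrt(1.97 yr) = 1.4036
Step 2: drop = 2.555 * 1.4036 = 3.5862
Step 3: C_final = 98.53 - 3.5862 = 94.94%

94.94%


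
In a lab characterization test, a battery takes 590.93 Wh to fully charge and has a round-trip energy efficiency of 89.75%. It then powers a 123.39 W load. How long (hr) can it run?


Step 1: E_discharge = eta/100 * E_charge = 89.75/100 * 590.93 = 530.36 Wh
Step 2: t = E_discharge / P = 530.36 / 123.39 = 4.298 hr

4.298 hr


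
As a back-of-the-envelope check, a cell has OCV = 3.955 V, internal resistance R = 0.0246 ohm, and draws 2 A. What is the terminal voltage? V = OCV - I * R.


IR drop = 2 * 0.0246 = 0.0492 V
V = 3.955 - 0.0492 = 3.906 V

3.906 V


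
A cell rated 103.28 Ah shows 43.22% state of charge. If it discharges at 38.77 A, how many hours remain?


Step 1: remaining = SOC/100 * C_total = 43.22/100 * 103.28 = 44.638 Ah
Step 2: t = remaining / I = 44.638 / 38.77 = 1.151 hr

1.151 hr


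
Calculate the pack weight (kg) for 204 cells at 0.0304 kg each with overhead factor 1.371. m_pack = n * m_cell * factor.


Cell mass sum = 204 * 0.0304 = 6.2016 kg
With overhead 1.371: m_pack = 6.2016 * 1.371 = 8.502 kg

8.502 kg


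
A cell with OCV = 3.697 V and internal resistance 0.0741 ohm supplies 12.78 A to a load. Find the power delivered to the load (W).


Step 1: V_terminal = OCV - I*R = 3.697 - 12.78 * 0.0741 = 2.75 V
Step 2: P_out = V_terminal * I = 2.75 * 12.78 = 35.15 W

35.15 W


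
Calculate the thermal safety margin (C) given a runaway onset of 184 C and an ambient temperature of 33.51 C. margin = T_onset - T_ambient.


Safety margin = 184 C - 33.51 C = 150.49 C

150.49 C


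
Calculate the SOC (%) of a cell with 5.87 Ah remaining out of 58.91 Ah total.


SOC = (remaining / total) * 100 = (5.87 / 58.91) * 100 = 9.964%

9.964%


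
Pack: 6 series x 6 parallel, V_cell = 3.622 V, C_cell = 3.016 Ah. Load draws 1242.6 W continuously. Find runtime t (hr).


Step 1: E_pack = Ns * V_cell * Np * C_cell = 6 * 3.622 * 6 * 3.016 = 393.26 Wh
Step 2: t = E_pack / P = 393.26 / 1242.6 = 0.3165 hr

0.3165 hr


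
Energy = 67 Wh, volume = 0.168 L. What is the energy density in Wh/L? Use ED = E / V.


Volumetric ED = 67 Wh / 0.168 L = 398.8 Wh/L

398.8 Wh/L


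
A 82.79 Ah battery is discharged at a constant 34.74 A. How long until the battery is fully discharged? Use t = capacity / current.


t = capacity / current = 82.79 / 34.74 = 2.383 hr

2.383 hr


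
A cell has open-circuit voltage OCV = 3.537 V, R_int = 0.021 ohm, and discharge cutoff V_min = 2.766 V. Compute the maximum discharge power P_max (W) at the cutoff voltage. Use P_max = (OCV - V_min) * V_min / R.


P_max = (OCV - V_min) * V_min / R = (3.537 - 2.766) * 2.766 / 0.021 = 0.771 * 2.766 / 0.021 = 101.6 W

101.6 W


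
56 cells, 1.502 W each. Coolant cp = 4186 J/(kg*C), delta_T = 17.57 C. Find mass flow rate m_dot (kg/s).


Step 1: Total heat Q = 56 * 1.502 W = 84.112 W
Step 2: denom = cp * dT = 4186 * 17.57 = 73548
Step 3: m_dot = 84.112 / 73548 = 0.001144 kg/s

0.001144 kg/s


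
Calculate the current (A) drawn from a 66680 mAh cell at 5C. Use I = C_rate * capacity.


Convert: capacity = 66680 mAh = 66.68 Ah
At 5C: I = 5 * 66.68 Ah = 333.4 A

333.4 A


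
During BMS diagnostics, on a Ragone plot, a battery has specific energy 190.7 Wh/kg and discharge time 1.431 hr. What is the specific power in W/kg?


P_specific = E / t = 190.7 / 1.431 = 133.3 W/kg

133.3 W/kg


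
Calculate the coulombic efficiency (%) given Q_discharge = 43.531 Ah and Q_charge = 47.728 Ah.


eta_c = Q_dis / Q_chg * 100 = 43.531 / 47.728 * 100 = 91.21%

91.21%


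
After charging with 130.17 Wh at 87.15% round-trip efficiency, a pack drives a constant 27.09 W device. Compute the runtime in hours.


Step 1: E_discharge = eta/100 * E_charge = 87.15/100 * 130.17 = 113.44 Wh
Step 2: t = E_discharge / P = 113.44 / 27.09 = 4.188 hr

4.188 hr


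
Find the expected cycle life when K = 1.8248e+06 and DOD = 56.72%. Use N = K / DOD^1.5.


Step 1: DOD^1.5 = 56.72^1.5 = 427.17
Step 2: N = 1.8248e+06 / 427.17 = 4272 cycles

4272 cycles


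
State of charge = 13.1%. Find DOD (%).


DOD = 100 - SOC = 100 - 13.1 = 86.9%

86.9%


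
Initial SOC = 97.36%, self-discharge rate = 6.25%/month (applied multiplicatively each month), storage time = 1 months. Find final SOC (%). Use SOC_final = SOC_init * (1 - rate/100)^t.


Monthly retention factor = 1 - 6.25/100 = 0.9375
Over 1 months: factor^1 = 0.9375
SOC_final = 97.36 * 0.9375 = 91.28%

91.28%


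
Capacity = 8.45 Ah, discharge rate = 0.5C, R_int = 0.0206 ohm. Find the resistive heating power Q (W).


Step 1: I = C_rate * capacity = 0.5 * 8.45 = 4.225 A
Step 2: Q = I^2 * R = 4.225^2 * 0.0206 = 17.851 * 0.0206 = 0.3677 W

0.3677 W


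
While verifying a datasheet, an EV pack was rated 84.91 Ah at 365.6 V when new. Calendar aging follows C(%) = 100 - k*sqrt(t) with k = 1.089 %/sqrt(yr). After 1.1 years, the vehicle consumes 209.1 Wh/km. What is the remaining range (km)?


Step 1: capacity retention = 100 - 1.089 * sqrt(1.1) = 100 - 1.089 * 1.0488 = 98.858%
Step 2: C_now = 84.91 * 98.858/100 = 83.94 Ah
Step 3: E_pack = V * C_now = 365.6 * 83.94 = 30688 Wh
Step 4: range = E_pack / consumption = 30688 / 209.1 = 146.8 km

146.8 km


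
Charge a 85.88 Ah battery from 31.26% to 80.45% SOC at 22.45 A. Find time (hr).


Step 1: dSOC = 80.45% - 31.26% = 49.19%
Step 2: delta_Ah = 85.88 * 49.19 / 100 = 42.244 Ah
Step 3: t = 42.244 / 22.45 = 1.882 hr

1.882 hr
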